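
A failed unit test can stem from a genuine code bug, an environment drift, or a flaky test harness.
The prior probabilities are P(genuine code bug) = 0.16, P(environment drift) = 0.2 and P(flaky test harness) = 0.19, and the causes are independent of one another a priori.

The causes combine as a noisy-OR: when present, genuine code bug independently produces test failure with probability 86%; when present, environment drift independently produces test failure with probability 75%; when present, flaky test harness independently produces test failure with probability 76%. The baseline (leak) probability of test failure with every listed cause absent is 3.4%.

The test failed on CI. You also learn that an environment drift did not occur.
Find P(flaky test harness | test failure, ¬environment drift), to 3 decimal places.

Under noisy-OR, P(test failure | causes) = 1 − (1−0.034)·∏(1−qᵢ) over the active causes.
P(test failure | ¬environment drift) = 0.034·0.84·0.81 + 0.76816·0.84·0.19 + 0.86476·0.16·0.81 + 0.967542·0.16·0.19 = 0.023134 + 0.122598 + 0.112073 + 0.029413 = 0.287218
The flaky test harness-present share is 0.122598 + 0.029413 = 0.152011.
So P(flaky test harness | test failure, ¬environment drift) = 0.152011/0.287218 ≈ 0.529.

P(flaky test harness | test failure, ¬environment drift) ≈ 0.529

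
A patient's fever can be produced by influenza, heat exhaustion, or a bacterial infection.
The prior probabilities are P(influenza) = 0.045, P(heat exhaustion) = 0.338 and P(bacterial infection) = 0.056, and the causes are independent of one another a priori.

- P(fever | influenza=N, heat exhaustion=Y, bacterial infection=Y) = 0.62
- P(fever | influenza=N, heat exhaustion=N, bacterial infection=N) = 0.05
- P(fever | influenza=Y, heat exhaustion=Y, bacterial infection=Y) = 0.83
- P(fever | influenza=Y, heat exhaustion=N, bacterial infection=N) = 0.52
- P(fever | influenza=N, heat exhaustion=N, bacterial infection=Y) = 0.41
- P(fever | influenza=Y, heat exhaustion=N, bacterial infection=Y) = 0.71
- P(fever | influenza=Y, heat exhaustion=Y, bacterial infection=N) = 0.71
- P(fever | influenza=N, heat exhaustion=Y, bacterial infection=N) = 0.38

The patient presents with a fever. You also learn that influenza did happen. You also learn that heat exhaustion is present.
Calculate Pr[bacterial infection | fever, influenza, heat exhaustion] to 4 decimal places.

Pr[bacterial infection | fever, influenza, heat exhaustion] ≈ 0.0649

By total probability over both values of bacterial infection:
  P(fever | influenza, heat exhaustion) = 0.71·0.944 + 0.83·0.056
        = 0.670240 + 0.046480 = 0.716720
Keeping only the bacterial infection-present terms gives 0.046480, so
  P(bacterial infection | fever, influenza, heat exhaustion) = 0.046480 / 0.716720 ≈ 0.0649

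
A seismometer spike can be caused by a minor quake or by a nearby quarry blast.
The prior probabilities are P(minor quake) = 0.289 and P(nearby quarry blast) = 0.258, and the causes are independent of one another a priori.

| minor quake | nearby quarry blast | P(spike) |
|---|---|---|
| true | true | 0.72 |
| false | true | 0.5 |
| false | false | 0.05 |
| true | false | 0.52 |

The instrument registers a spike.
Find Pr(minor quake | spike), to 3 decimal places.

P(spike) = 0.05·0.711·0.742 + 0.5·0.711·0.258 + 0.52·0.289·0.742 + 0.72·0.289·0.258 = 0.026378 + 0.091719 + 0.111508 + 0.053685 = 0.283290
Of this, 0.165193 comes from 0.111508 + 0.053685 (the minor quake=true cases).
So P(minor quake | spike) = 0.165193/0.283290 ≈ 0.583.

Pr(minor quake | spike) ≈ 0.583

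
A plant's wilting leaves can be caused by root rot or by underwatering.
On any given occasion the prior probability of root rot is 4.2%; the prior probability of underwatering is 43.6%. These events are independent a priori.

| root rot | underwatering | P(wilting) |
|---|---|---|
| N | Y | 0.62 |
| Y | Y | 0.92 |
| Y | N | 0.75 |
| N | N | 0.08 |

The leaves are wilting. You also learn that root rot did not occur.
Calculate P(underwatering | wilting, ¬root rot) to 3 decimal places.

P(wilting | ¬root rot) = 0.08*0.564 + 0.62*0.436 = 0.045120 + 0.270320 = 0.315440
Restricting to configurations with underwatering present: 0.62*0.436 = 0.270320.
P(underwatering | wilting, ¬root rot) = 0.270320 / 0.315440 ≈ 0.857

P(underwatering | wilting, ¬root rot) ≈ 0.857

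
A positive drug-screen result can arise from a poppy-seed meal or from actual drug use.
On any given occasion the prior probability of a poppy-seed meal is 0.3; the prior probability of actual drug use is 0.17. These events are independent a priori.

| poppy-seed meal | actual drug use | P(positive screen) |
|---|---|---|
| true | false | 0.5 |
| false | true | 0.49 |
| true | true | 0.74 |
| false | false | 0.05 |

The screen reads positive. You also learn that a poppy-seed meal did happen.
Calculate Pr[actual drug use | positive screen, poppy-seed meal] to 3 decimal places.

For the numerator, keep only actual drug use=true terms: 0.74*0.17 = 0.125800
Denominator P(positive screen | poppy-seed meal): 0.5*0.83 + 0.74*0.17 = 0.540800
P(actual drug use | positive screen, poppy-seed meal) = 0.125800/0.540800 ≈ 0.233

Pr[actual drug use | positive screen, poppy-seed meal] ≈ 0.233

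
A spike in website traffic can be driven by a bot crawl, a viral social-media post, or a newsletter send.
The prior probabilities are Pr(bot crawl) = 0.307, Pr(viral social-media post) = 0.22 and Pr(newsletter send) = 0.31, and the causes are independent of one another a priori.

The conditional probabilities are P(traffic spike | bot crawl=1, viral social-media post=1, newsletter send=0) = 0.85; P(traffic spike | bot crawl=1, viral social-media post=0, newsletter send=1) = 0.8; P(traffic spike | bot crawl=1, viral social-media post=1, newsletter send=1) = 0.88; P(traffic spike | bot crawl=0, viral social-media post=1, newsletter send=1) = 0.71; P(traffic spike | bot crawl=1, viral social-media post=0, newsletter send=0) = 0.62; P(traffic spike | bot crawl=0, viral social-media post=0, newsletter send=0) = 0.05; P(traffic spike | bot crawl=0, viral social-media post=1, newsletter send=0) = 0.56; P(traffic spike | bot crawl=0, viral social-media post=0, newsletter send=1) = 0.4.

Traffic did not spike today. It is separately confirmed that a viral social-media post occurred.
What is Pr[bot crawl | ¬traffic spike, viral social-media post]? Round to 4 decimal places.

Weight on bot crawl=true, given the evidence: 0.031774 + 0.011420 = 0.043194
The normalizing constant is 0.44×0.693×0.69 + 0.29×0.693×0.31 + 0.15×0.307×0.69 + 0.12×0.307×0.31 = 0.315890
Posterior = 0.043194 / 0.315890 ≈ 0.1367

Pr[bot crawl | ¬traffic spike, viral social-media post] ≈ 0.1367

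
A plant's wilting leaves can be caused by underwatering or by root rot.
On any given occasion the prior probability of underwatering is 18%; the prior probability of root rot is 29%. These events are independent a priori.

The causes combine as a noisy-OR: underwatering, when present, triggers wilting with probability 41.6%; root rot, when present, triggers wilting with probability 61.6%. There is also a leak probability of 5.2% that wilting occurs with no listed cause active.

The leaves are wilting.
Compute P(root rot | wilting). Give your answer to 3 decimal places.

P(root rot | wilting) ≈ 0.688

Under noisy-OR, P(wilting | causes) = 1 − (1−0.052)·∏(1−qᵢ) over the active causes.
P(wilting) = 0.052·0.82·0.71 + 0.635968·0.82·0.29 + 0.446368·0.18·0.71 + 0.787405·0.18·0.29 = 0.030274 + 0.151233 + 0.057046 + 0.041103 = 0.279656
The root rot-present share is 0.151233 + 0.041103 = 0.192336.
Hence the posterior is 0.192336/0.279656 ≈ 0.688.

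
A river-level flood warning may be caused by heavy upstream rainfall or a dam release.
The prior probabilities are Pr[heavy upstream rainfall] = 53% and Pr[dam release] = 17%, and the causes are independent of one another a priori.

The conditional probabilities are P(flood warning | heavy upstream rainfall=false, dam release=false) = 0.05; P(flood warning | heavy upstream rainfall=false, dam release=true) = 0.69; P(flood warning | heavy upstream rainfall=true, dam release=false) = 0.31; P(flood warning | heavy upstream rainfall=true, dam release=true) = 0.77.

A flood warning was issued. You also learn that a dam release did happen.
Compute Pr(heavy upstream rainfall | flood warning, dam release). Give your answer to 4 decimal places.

By total probability over both values of heavy upstream rainfall:
  P(flood warning | dam release) = 0.69×0.47 + 0.77×0.53
        = 0.324300 + 0.408100 = 0.732400
Keeping only the heavy upstream rainfall-present terms gives 0.408100, so
  P(heavy upstream rainfall | flood warning, dam release) = 0.408100 / 0.732400 ≈ 0.5572

Pr(heavy upstream rainfall | flood warning, dam release) ≈ 0.5572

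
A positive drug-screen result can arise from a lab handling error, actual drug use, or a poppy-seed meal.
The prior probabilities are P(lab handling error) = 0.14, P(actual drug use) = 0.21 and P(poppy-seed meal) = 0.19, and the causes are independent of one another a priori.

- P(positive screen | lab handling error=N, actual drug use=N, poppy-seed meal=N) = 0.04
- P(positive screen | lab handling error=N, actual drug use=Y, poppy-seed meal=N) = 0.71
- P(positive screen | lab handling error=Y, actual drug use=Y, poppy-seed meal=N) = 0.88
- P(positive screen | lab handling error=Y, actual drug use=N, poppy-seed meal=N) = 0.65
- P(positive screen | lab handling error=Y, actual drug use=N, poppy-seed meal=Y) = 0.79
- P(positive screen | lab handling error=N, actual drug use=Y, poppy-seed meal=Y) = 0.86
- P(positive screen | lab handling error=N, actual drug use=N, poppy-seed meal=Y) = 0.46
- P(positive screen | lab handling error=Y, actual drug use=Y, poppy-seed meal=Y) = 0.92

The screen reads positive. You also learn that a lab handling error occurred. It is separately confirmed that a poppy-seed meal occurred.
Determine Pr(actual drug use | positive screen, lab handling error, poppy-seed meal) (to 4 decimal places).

Pr(actual drug use | positive screen, lab handling error, poppy-seed meal) ≈ 0.2364

P(positive screen | lab handling error, poppy-seed meal) = 0.79×0.79 + 0.92×0.21 = 0.624100 + 0.193200 = 0.817300
Of this, 0.193200 comes from 0.92×0.21 (the actual drug use=true cases).
Hence the posterior is 0.193200/0.817300 ≈ 0.2364.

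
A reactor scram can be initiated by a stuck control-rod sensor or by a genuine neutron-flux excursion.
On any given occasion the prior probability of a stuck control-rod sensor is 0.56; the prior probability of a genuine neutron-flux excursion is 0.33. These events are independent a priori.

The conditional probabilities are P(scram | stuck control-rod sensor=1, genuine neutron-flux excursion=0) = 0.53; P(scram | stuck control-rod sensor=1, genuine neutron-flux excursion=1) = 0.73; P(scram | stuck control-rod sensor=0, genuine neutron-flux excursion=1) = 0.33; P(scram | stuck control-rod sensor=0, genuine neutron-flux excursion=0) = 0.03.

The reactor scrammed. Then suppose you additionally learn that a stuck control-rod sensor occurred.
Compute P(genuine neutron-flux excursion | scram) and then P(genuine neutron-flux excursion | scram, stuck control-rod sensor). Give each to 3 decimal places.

P(genuine neutron-flux excursion | scram) ≈ 0.468; P(genuine neutron-flux excursion | scram, stuck control-rod sensor) ≈ 0.404

Numerator (weight on configurations with genuine neutron-flux excursion): 0.047916 + 0.134904 = 0.182820
The normalizing constant is 0.03*0.44*0.67 + 0.33*0.44*0.33 + 0.53*0.56*0.67 + 0.73*0.56*0.33 = 0.390520
Posterior = 0.182820 / 0.390520 ≈ 0.468

With the extra evidence:
Enumerate both values of genuine neutron-flux excursion and weight by the priors:
  P(scram | stuck control-rod sensor) = 0.53·0.67 + 0.73·0.33
        = 0.355100 + 0.240900 = 0.596000
The terms with genuine neutron-flux excursion present sum to 0.240900, so
  P(genuine neutron-flux excursion | scram, stuck control-rod sensor) = 0.240900 / 0.596000 ≈ 0.404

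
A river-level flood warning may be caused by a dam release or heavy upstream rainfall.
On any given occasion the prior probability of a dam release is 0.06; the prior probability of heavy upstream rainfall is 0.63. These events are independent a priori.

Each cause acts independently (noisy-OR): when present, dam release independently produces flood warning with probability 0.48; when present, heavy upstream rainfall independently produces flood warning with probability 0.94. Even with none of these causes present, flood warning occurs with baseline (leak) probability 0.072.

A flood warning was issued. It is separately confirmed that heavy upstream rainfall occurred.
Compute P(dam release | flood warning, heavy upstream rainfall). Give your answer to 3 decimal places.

Under noisy-OR, P(flood warning | causes) = 1 − (1−0.072)·∏(1−qᵢ) over the active causes.
P(flood warning | heavy upstream rainfall) = 0.94432*0.94 + 0.971046*0.06 = 0.887661 + 0.058263 = 0.945924
Restricting to configurations with dam release present: 0.971046*0.06 = 0.058263.
So P(dam release | flood warning, heavy upstream rainfall) = 0.058263/0.945924 ≈ 0.062.

P(dam release | flood warning, heavy upstream rainfall) ≈ 0.062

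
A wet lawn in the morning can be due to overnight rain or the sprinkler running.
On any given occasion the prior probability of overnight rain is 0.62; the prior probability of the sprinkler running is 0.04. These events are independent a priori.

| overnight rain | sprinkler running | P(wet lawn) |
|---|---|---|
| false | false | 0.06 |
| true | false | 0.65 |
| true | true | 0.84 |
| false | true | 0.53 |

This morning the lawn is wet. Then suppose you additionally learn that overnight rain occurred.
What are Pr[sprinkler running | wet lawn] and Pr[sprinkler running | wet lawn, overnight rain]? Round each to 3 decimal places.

P(wet lawn) = 0.06×0.38×0.96 + 0.53×0.38×0.04 + 0.65×0.62×0.96 + 0.84×0.62×0.04 = 0.021888 + 0.008056 + 0.386880 + 0.020832 = 0.437656
The sprinkler running-present share is 0.008056 + 0.020832 = 0.028888.
So P(sprinkler running | wet lawn) = 0.028888/0.437656 ≈ 0.066.

Now condition on the additional information:
Numerator (weight on configurations with sprinkler running): 0.84*0.04 = 0.033600
Normalizer over all consistent configurations: 0.65*0.96 + 0.84*0.04 = 0.657600
P(sprinkler running | wet lawn, overnight rain) = 0.033600/0.657600 ≈ 0.051
— overnight rain explains away the evidence for sprinkler running.

Pr[sprinkler running | wet lawn] ≈ 0.066; Pr[sprinkler running | wet lawn, overnight rain] ≈ 0.051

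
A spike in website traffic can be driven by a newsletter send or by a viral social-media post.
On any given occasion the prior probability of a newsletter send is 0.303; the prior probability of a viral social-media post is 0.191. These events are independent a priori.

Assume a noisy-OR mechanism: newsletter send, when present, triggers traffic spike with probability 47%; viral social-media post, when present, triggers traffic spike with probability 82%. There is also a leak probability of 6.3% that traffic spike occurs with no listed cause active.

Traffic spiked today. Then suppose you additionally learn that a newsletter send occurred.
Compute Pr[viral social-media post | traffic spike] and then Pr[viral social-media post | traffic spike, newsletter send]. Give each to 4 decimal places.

Under noisy-OR, P(traffic spike | causes) = 1 − (1−0.063)·∏(1−qᵢ) over the active causes.
For the numerator, keep only viral social-media post=true terms: 0.110674 + 0.052700 = 0.163374
Normalizer over all consistent configurations: 0.063×0.697×0.809 + 0.83134×0.697×0.191 + 0.50339×0.303×0.809 + 0.91061×0.303×0.191 = 0.322292
P(viral social-media post | traffic spike) = 0.163374/0.322292 ≈ 0.5069

With the extra evidence:
For the numerator, keep only viral social-media post=true terms: 0.91061×0.191 = 0.173927
Normalizer over all consistent configurations: 0.50339×0.809 + 0.91061×0.191 = 0.581170
P(viral social-media post | traffic spike, newsletter send) = 0.173927/0.581170 ≈ 0.2993
The drop from 0.5069 to 0.2993 is the explaining-away (discounting) effect.

Pr[viral social-media post | traffic spike] ≈ 0.5069; Pr[viral social-media post | traffic spike, newsletter send] ≈ 0.2993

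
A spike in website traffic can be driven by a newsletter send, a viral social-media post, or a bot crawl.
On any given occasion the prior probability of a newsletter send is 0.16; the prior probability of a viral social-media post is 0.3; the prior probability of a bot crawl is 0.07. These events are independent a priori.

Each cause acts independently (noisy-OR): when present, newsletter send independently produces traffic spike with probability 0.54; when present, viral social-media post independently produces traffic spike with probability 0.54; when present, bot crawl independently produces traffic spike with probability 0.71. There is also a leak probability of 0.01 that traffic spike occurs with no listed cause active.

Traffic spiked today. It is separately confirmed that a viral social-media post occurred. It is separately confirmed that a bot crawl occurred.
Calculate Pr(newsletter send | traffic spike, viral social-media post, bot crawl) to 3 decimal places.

Pr(newsletter send | traffic spike, viral social-media post, bot crawl) ≈ 0.171

Under noisy-OR, P(traffic spike | causes) = 1 − (1−0.01)·∏(1−qᵢ) over the active causes.
P(traffic spike | viral social-media post, bot crawl) = 0.867934×0.84 + 0.93925×0.16 = 0.729065 + 0.150280 = 0.879345
Restricting to configurations with newsletter send present: 0.93925×0.16 = 0.150280.
Hence the posterior is 0.150280/0.879345 ≈ 0.171.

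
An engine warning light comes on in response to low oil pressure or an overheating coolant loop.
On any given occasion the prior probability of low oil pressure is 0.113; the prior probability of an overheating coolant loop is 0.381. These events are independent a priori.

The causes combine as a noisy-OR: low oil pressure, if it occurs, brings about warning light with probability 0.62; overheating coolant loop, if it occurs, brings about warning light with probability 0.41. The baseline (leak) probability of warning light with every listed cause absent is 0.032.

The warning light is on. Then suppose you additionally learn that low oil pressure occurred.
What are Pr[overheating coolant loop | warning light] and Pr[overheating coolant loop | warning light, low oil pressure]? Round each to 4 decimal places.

Pr[overheating coolant loop | warning light] ≈ 0.7430; Pr[overheating coolant loop | warning light, low oil pressure] ≈ 0.4326

Under noisy-OR, P(warning light | causes) = 1 − (1−0.032)·∏(1−qᵢ) over the active causes.
Numerator (weight on configurations with overheating coolant loop): 0.144939 + 0.033709 = 0.178648
The normalizing constant is 0.032·0.887·0.619 + 0.42888·0.887·0.381 + 0.63216·0.113·0.619 + 0.782974·0.113·0.381 = 0.240436
P(overheating coolant loop | warning light) = 0.178648/0.240436 ≈ 0.7430

With the extra evidence:
Sum P(warning light|·) weighted by the priors over both values of overheating coolant loop:
  P(warning light | low oil pressure) = 0.63216·0.619 + 0.782974·0.381
        = 0.391307 + 0.298313 = 0.689620
The terms with overheating coolant loop present sum to 0.298313, so
  P(overheating coolant loop | warning light, low oil pressure) = 0.298313 / 0.689620 ≈ 0.4326
This is intercausal reasoning (explaining away): once low oil pressure accounts for the warning light, overheating coolant loop becomes less likely.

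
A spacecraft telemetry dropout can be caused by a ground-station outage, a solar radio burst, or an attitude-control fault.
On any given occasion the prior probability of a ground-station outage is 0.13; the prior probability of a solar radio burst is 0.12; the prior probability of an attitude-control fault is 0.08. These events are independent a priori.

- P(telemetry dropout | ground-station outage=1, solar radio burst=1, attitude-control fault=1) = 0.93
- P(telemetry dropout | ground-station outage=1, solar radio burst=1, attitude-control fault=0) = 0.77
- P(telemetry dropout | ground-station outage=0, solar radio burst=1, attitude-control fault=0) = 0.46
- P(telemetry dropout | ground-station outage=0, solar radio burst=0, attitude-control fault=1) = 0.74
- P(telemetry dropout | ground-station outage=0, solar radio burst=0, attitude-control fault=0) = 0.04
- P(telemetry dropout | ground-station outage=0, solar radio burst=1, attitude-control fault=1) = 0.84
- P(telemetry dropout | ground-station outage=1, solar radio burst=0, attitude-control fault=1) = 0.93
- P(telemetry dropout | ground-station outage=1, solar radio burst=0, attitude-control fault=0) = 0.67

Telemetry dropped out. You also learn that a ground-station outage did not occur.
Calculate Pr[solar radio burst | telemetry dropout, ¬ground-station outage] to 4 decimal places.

P(telemetry dropout | ¬ground-station outage) = 0.04×0.88×0.92 + 0.74×0.88×0.08 + 0.46×0.12×0.92 + 0.84×0.12×0.08 = 0.032384 + 0.052096 + 0.050784 + 0.008064 = 0.143328
The solar radio burst-present share is 0.050784 + 0.008064 = 0.058848.
Hence the posterior is 0.058848/0.143328 ≈ 0.4106.

Pr[solar radio burst | telemetry dropout, ¬ground-station outage] ≈ 0.4106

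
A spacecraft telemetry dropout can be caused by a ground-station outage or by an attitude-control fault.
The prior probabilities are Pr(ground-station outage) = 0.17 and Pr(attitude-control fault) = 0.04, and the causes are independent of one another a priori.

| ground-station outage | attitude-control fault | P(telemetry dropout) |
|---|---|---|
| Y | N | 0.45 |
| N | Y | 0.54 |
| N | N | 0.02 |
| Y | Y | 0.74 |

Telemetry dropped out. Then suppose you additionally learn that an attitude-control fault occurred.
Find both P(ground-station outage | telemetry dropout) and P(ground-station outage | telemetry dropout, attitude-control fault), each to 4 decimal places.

Enumerate the 4 (ground-station outage, attitude-control fault) configurations and weight by the priors:
  P(telemetry dropout) = 0.02*0.83*0.96 + 0.54*0.83*0.04 + 0.45*0.17*0.96 + 0.74*0.17*0.04
        = 0.015936 + 0.017928 + 0.073440 + 0.005032 = 0.112336
Configurations with ground-station outage contribute 0.078472, so
  P(ground-station outage | telemetry dropout) = 0.078472 / 0.112336 ≈ 0.6985

Now also conditioning on attitude-control fault=true:
Enumerate both values of ground-station outage and weight by the priors:
  P(telemetry dropout | attitude-control fault) = 0.54·0.83 + 0.74·0.17
        = 0.448200 + 0.125800 = 0.574000
Keeping only the ground-station outage-present terms gives 0.125800, so
  P(ground-station outage | telemetry dropout, attitude-control fault) = 0.125800 / 0.574000 ≈ 0.2192
This is intercausal reasoning (explaining away): once attitude-control fault accounts for the telemetry dropout, ground-station outage becomes less likely.

P(ground-station outage | telemetry dropout) ≈ 0.6985; P(ground-station outage | telemetry dropout, attitude-control fault) ≈ 0.2192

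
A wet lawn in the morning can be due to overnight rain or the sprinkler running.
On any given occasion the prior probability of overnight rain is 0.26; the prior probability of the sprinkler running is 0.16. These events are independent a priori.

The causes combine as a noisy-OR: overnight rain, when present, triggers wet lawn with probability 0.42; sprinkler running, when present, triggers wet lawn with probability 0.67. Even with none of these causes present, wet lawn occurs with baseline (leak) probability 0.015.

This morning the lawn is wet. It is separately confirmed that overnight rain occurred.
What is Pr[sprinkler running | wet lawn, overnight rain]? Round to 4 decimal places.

Pr[sprinkler running | wet lawn, overnight rain] ≈ 0.2650

Under noisy-OR, P(wet lawn | causes) = 1 − (1−0.015)·∏(1−qᵢ) over the active causes.
Weight on sprinkler running=true, given the evidence: 0.811471×0.16 = 0.129835
Denominator P(wet lawn | overnight rain): 0.4287×0.84 + 0.811471×0.16 = 0.489943
P(sprinkler running | wet lawn, overnight rain) = 0.129835/0.489943 ≈ 0.2650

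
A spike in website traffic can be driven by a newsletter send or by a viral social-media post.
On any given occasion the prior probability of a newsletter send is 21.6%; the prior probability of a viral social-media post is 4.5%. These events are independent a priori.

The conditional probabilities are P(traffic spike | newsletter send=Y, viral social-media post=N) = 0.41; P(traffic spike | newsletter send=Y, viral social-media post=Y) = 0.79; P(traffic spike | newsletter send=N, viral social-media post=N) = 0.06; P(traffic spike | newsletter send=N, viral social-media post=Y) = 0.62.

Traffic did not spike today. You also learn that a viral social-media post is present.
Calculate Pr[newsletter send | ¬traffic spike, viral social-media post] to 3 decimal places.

For the numerator, keep only newsletter send=true terms: 0.21·0.216 = 0.045360
The normalizing constant is 0.38·0.784 + 0.21·0.216 = 0.343280
Posterior = 0.045360 / 0.343280 ≈ 0.132

Pr[newsletter send | ¬traffic spike, viral social-media post] ≈ 0.132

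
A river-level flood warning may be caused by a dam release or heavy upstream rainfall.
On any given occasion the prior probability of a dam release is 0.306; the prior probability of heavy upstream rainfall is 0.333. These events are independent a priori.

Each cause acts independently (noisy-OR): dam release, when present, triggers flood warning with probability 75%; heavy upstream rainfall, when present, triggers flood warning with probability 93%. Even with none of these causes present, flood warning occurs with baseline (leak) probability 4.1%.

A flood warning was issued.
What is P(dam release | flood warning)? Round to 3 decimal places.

Under noisy-OR, P(flood warning | causes) = 1 − (1−0.041)·∏(1−qᵢ) over the active causes.
P(flood warning) = 0.041×0.694×0.667 + 0.93287×0.694×0.333 + 0.76025×0.306×0.667 + 0.983217×0.306×0.333 = 0.018979 + 0.215588 + 0.155169 + 0.100188 = 0.489924
The dam release-present share is 0.155169 + 0.100188 = 0.255357.
So P(dam release | flood warning) = 0.255357/0.489924 ≈ 0.521.

P(dam release | flood warning) ≈ 0.521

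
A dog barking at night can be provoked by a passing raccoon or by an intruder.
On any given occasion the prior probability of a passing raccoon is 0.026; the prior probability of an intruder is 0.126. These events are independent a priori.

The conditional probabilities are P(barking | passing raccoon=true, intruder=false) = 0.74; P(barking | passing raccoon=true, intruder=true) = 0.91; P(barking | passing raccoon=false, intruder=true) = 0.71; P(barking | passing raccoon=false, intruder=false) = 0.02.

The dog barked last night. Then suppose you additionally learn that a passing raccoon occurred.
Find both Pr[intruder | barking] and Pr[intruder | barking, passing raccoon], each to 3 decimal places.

Pr[intruder | barking] ≈ 0.727; Pr[intruder | barking, passing raccoon] ≈ 0.151

Enumerate the 4 (passing raccoon, intruder) configurations and weight by the priors:
  P(barking) = 0.02×0.974×0.874 + 0.71×0.974×0.126 + 0.74×0.026×0.874 + 0.91×0.026×0.126
        = 0.017026 + 0.087134 + 0.016816 + 0.002981 = 0.123957
The terms with intruder present sum to 0.090115, so
  P(intruder | barking) = 0.090115 / 0.123957 ≈ 0.727

Now also conditioning on passing raccoon=true:
P(barking | passing raccoon) = 0.74×0.874 + 0.91×0.126 = 0.646760 + 0.114660 = 0.761420
Of this, 0.114660 comes from 0.91×0.126 (the intruder=true cases).
Hence the posterior is 0.114660/0.761420 ≈ 0.151.
Conditioning on passing raccoon lowers the posterior on intruder: the classic explaining-away effect in a common-effect structure.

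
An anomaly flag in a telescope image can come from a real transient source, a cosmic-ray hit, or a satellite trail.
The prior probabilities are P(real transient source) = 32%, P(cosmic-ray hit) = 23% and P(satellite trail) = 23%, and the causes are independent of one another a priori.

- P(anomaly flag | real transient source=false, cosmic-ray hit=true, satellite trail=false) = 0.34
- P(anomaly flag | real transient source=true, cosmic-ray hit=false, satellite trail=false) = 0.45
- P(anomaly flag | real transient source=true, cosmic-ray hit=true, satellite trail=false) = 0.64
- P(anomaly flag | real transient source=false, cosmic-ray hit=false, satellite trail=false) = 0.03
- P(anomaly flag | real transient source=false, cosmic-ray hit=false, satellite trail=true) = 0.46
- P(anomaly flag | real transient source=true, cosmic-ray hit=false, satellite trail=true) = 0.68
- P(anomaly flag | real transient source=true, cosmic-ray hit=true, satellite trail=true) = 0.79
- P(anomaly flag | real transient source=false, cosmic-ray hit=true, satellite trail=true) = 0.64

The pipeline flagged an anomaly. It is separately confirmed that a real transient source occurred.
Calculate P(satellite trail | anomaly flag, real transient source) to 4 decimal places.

Sum P(anomaly flag|·) weighted by the priors over the 4 (cosmic-ray hit, satellite trail) configurations:
  P(anomaly flag | real transient source) = 0.45*0.77*0.77 + 0.68*0.77*0.23 + 0.64*0.23*0.77 + 0.79*0.23*0.23
        = 0.266805 + 0.120428 + 0.113344 + 0.041791 = 0.542368
The terms with satellite trail present sum to 0.162219, so
  P(satellite trail | anomaly flag, real transient source) = 0.162219 / 0.542368 ≈ 0.2991

P(satellite trail | anomaly flag, real transient source) ≈ 0.2991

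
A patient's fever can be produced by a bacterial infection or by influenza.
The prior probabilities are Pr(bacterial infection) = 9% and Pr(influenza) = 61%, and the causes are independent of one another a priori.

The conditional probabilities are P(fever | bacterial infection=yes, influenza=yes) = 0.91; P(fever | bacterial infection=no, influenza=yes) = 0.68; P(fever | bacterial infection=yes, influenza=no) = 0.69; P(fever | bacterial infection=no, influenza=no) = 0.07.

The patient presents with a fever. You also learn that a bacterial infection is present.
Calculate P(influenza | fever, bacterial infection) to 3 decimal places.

P(fever | bacterial infection) = 0.69*0.39 + 0.91*0.61 = 0.269100 + 0.555100 = 0.824200
Restricting to configurations with influenza present: 0.91*0.61 = 0.555100.
So P(influenza | fever, bacterial infection) = 0.555100/0.824200 ≈ 0.674.

P(influenza | fever, bacterial infection) ≈ 0.674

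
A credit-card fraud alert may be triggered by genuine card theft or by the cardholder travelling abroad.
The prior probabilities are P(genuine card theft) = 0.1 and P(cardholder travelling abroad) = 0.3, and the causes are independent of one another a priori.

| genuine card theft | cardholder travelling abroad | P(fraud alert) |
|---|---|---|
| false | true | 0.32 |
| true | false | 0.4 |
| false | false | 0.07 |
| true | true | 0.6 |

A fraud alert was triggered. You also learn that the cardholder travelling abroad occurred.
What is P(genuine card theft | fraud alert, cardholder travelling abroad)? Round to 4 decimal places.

For the numerator, keep only genuine card theft=true terms: 0.6·0.1 = 0.060000
Denominator P(fraud alert | cardholder travelling abroad): 0.32·0.9 + 0.6·0.1 = 0.348000
P(genuine card theft | fraud alert, cardholder travelling abroad) = 0.060000/0.348000 ≈ 0.1724

P(genuine card theft | fraud alert, cardholder travelling abroad) ≈ 0.1724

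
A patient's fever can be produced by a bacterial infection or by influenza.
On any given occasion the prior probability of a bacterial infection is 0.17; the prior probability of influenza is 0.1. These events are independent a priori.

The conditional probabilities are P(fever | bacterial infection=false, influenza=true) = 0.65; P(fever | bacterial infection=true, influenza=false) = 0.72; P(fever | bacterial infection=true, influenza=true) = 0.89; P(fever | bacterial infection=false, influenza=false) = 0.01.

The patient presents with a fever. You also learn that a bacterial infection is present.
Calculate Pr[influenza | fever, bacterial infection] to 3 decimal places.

Pr[influenza | fever, bacterial infection] ≈ 0.121

Weight on influenza=true, given the evidence: 0.89·0.1 = 0.089000
Denominator P(fever | bacterial infection): 0.72·0.9 + 0.89·0.1 = 0.737000
Posterior = 0.089000 / 0.737000 ≈ 0.121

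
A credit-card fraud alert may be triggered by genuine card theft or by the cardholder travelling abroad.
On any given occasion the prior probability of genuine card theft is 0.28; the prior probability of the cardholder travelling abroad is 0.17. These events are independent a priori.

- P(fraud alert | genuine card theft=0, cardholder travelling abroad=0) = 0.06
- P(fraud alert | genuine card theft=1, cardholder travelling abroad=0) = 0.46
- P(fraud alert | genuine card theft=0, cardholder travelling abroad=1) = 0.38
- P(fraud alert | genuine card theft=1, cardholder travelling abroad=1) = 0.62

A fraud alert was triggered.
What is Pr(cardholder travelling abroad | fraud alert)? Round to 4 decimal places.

Numerator (weight on configurations with cardholder travelling abroad): 0.046512 + 0.029512 = 0.076024
The normalizing constant is 0.06·0.72·0.83 + 0.38·0.72·0.17 + 0.46·0.28·0.83 + 0.62·0.28·0.17 = 0.218784
P(cardholder travelling abroad | fraud alert) = 0.076024/0.218784 ≈ 0.3475

Pr(cardholder travelling abroad | fraud alert) ≈ 0.3475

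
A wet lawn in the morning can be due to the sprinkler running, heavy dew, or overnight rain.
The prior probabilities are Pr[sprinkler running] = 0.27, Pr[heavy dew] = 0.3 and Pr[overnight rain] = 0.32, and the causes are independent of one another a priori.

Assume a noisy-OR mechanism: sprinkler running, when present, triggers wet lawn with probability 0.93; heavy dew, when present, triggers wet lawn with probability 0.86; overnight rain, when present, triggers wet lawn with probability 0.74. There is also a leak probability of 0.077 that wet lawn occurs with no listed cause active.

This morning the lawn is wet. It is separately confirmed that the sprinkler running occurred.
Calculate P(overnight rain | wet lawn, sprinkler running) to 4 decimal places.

Under noisy-OR, P(wet lawn | causes) = 1 − (1−0.077)·∏(1−qᵢ) over the active causes.
Enumerate the 4 (heavy dew, overnight rain) configurations and weight by the priors:
  P(wet lawn | sprinkler running) = 0.93539×0.7×0.68 + 0.983201×0.7×0.32 + 0.990955×0.3×0.68 + 0.997648×0.3×0.32
        = 0.445246 + 0.220237 + 0.202155 + 0.095774 = 0.963412
Configurations with overnight rain contribute 0.316011, so
  P(overnight rain | wet lawn, sprinkler running) = 0.316011 / 0.963412 ≈ 0.3280

P(overnight rain | wet lawn, sprinkler running) ≈ 0.3280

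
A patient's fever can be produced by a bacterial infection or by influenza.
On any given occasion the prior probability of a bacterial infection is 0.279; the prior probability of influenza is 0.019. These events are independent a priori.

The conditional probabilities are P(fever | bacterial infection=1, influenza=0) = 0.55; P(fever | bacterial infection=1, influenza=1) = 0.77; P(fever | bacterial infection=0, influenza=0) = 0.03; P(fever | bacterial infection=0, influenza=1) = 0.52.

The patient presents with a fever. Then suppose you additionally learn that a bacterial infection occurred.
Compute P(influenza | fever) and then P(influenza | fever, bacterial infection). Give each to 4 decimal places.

P(influenza | fever) ≈ 0.0612; P(influenza | fever, bacterial infection) ≈ 0.0264

Weight on influenza=true, given the evidence: 0.007123 + 0.004082 = 0.011205
Normalizer over all consistent configurations: 0.03*0.721*0.981 + 0.52*0.721*0.019 + 0.55*0.279*0.981 + 0.77*0.279*0.019 = 0.182958
Posterior = 0.011205 / 0.182958 ≈ 0.0612

Now also conditioning on bacterial infection=true:
P(fever | bacterial infection) = 0.55×0.981 + 0.77×0.019 = 0.539550 + 0.014630 = 0.554180
The influenza-present share is 0.77×0.019 = 0.014630.
So P(influenza | fever, bacterial infection) = 0.014630/0.554180 ≈ 0.0264.
The drop from 0.0612 to 0.0264 is the explaining-away (discounting) effect.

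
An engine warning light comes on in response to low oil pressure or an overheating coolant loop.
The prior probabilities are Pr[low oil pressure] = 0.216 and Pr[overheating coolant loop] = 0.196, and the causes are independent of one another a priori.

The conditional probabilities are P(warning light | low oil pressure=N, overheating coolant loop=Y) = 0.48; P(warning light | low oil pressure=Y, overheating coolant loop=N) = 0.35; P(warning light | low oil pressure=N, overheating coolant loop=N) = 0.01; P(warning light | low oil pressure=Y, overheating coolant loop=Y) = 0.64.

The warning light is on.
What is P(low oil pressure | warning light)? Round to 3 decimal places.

P(low oil pressure | warning light) ≈ 0.523

Enumerate the 4 (low oil pressure, overheating coolant loop) configurations and weight by the priors:
  P(warning light) = 0.01·0.784·0.804 + 0.48·0.784·0.196 + 0.35·0.216·0.804 + 0.64·0.216·0.196
        = 0.006303 + 0.073759 + 0.060782 + 0.027095 = 0.167939
Configurations with low oil pressure contribute 0.087877, so
  P(low oil pressure | warning light) = 0.087877 / 0.167939 ≈ 0.523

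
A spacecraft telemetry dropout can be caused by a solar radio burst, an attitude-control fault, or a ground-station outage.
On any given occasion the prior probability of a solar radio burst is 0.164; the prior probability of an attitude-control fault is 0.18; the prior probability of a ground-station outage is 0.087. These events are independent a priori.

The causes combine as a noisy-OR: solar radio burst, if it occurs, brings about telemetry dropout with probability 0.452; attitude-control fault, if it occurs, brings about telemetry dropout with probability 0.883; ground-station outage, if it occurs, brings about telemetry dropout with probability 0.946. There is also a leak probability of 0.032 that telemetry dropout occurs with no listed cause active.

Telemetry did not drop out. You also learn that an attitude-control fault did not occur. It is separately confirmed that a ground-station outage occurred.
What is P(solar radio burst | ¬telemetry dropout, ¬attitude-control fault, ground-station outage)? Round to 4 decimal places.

Under noisy-OR, P(telemetry dropout | causes) = 1 − (1−0.032)·∏(1−qᵢ) over the active causes.
P(¬telemetry dropout | ¬attitude-control fault, ground-station outage) = 0.052272·0.836 + 0.028645·0.164 = 0.043699 + 0.004698 = 0.048397
Restricting to configurations with solar radio burst present: 0.028645·0.164 = 0.004698.
So P(solar radio burst | ¬telemetry dropout, ¬attitude-control fault, ground-station outage) = 0.004698/0.048397 ≈ 0.0971.

P(solar radio burst | ¬telemetry dropout, ¬attitude-control fault, ground-station outage) ≈ 0.0971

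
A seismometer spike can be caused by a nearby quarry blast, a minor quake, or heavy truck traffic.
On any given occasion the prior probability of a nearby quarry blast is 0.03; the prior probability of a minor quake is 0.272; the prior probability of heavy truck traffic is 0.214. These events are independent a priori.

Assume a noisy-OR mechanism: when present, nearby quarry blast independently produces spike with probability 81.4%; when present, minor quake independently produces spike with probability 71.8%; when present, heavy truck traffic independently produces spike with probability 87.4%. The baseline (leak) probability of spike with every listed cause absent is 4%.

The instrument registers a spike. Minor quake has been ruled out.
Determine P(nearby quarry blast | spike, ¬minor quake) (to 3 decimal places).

Under noisy-OR, P(spike | causes) = 1 − (1−0.04)·∏(1−qᵢ) over the active causes.
Sum P(spike|·) weighted by the priors over the 4 (nearby quarry blast, heavy truck traffic) configurations:
  P(spike | ¬minor quake) = 0.04*0.97*0.786 + 0.87904*0.97*0.214 + 0.82144*0.03*0.786 + 0.977501*0.03*0.214
        = 0.030497 + 0.182471 + 0.019370 + 0.006276 = 0.238614
Configurations with nearby quarry blast contribute 0.025646, so
  P(nearby quarry blast | spike, ¬minor quake) = 0.025646 / 0.238614 ≈ 0.107

P(nearby quarry blast | spike, ¬minor quake) ≈ 0.107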